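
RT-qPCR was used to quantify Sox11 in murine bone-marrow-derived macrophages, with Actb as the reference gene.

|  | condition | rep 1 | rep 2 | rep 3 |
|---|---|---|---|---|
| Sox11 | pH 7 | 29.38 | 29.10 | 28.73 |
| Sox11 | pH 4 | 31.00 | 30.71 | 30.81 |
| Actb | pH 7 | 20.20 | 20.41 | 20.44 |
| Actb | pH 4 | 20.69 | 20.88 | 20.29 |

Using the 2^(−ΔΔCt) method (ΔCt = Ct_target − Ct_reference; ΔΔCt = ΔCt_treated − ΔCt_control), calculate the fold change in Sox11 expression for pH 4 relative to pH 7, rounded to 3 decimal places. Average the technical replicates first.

Mean Ct: Sox11 pH 7 29.070; Sox11 pH 4 30.840; Actb pH 7 20.350; Actb pH 4 20.620
ΔCt(pH 7) = 29.070 − 20.350 = 8.720
ΔCt(pH 4) = 30.840 − 20.620 = 10.220
ΔΔCt = 10.220 − 8.720 = 1.500
Fold change = 2^(−1.500) = 0.3536

0.354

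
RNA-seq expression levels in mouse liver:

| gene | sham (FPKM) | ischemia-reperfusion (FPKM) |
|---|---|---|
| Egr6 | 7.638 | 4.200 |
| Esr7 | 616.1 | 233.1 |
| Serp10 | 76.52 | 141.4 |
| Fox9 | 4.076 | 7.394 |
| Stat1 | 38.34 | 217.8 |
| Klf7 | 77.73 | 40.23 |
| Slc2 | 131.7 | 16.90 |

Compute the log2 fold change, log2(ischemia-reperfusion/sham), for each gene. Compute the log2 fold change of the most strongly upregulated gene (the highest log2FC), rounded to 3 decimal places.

log2(4.200/7.638) = -0.863  (Egr6)
log2(233.1/616.1) = -1.402  (Esr7)
log2(141.4/76.52) = 0.886  (Serp10)
log2(7.394/4.076) = 0.859  (Fox9)
log2(217.8/38.34) = 2.506  (Stat1)
log2(40.23/77.73) = -0.950  (Klf7)
log2(16.90/131.7) = -2.962  (Slc2)
Stat1 is most strongly upregulated.

2.506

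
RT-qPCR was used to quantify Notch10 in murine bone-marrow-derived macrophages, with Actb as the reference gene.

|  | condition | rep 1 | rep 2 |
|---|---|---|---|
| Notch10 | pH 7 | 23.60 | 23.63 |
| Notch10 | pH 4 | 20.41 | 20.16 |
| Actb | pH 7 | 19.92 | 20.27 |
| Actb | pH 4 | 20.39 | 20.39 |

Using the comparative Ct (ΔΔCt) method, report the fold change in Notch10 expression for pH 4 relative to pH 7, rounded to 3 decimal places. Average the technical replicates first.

12.338

Mean Ct: Notch10 pH 7 23.615; Notch10 pH 4 20.285; Actb pH 7 20.095; Actb pH 4 20.390
ΔCt(pH 7) = 23.615 − 20.095 = 3.520
ΔCt(pH 4) = 20.285 − 20.390 = -0.105
ΔΔCt = -0.105 − 3.520 = -3.625
Fold change = 2^(−(-3.625)) = 2^3.625 = 12.3377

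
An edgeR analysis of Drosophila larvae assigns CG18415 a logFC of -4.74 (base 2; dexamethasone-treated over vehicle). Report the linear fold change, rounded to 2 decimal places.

0.04

Fold change = 2^(-4.74) = 0.037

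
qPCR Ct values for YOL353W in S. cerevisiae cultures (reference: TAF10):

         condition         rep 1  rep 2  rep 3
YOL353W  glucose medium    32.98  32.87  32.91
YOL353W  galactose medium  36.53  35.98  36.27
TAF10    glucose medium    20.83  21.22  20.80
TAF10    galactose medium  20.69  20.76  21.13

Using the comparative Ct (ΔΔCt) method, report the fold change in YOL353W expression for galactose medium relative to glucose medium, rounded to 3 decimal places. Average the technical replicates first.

0.093

Mean Ct: YOL353W glucose medium 32.920; YOL353W galactose medium 36.260; TAF10 glucose medium 20.950; TAF10 galactose medium 20.860
ΔCt(glucose medium) = 32.920 − 20.950 = 11.970
ΔCt(galactose medium) = 36.260 − 20.860 = 15.400
ΔΔCt = 15.400 − 11.970 = 3.430
Fold change = 2^(−3.430) = 0.0928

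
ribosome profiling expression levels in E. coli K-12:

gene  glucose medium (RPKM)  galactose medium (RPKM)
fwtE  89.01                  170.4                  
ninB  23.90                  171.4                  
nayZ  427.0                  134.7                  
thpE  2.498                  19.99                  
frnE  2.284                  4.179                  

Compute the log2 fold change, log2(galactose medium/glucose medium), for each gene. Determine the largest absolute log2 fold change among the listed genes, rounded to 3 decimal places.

3.000

log2(170.4/89.01) = 0.937  (fwtE)
log2(171.4/23.90) = 2.842  (ninB)
log2(134.7/427.0) = -1.664  (nayZ)
log2(19.99/2.498) = 3.000  (thpE)
log2(4.179/2.284) = 0.872  (frnE)
The largest magnitude belongs to thpE.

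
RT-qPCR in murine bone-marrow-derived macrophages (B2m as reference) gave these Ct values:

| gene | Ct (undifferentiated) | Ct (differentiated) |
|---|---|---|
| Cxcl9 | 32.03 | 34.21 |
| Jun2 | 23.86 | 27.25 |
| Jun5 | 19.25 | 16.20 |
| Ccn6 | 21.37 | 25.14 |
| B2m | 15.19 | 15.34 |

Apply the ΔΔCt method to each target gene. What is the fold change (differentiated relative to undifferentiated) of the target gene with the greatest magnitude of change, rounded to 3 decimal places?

Cxcl9: ΔΔCt = (34.21−15.34) − (32.03−15.19) = 18.87 − 16.84 = 2.03; fold change = 2^-2.03 = 0.245
Jun2: ΔΔCt = (27.25−15.34) − (23.86−15.19) = 11.91 − 8.67 = 3.24; fold change = 2^-3.24 = 0.106
Jun5: ΔΔCt = (16.20−15.34) − (19.25−15.19) = 0.86 − 4.06 = -3.20; fold change = 2^3.20 = 9.190
Ccn6: ΔΔCt = (25.14−15.34) − (21.37−15.19) = 9.80 − 6.18 = 3.62; fold change = 2^-3.62 = 0.081
Ccn6 has the largest |ΔΔCt| = 3.62.

0.081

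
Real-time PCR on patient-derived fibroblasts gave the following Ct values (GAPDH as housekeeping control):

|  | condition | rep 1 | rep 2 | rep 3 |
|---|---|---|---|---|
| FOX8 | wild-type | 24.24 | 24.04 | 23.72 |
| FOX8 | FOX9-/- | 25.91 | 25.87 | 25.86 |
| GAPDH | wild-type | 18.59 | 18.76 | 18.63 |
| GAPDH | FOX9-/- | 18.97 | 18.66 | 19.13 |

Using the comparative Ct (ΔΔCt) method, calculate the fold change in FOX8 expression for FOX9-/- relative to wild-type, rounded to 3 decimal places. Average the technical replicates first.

0.325

Mean Ct: FOX8 wild-type 24.000; FOX8 FOX9-/- 25.880; GAPDH wild-type 18.660; GAPDH FOX9-/- 18.920
ΔCt(wild-type) = 24.000 − 18.660 = 5.340
ΔCt(FOX9-/-) = 25.880 − 18.920 = 6.960
ΔΔCt = 6.960 − 5.340 = 1.620
Fold change = 2^(−1.620) = 0.3253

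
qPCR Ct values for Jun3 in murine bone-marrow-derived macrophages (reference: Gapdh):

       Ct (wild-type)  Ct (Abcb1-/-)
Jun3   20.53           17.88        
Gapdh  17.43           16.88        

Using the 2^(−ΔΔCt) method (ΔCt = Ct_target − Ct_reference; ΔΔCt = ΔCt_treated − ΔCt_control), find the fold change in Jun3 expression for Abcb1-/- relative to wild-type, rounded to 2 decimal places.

4.29

ΔCt(wild-type) = 20.530 − 17.430 = 3.100
ΔCt(Abcb1-/-) = 17.880 − 16.880 = 1.000
ΔΔCt = 1.000 − 3.100 = -2.100
Fold change = 2^(−(-2.100)) = 2^2.100 = 4.287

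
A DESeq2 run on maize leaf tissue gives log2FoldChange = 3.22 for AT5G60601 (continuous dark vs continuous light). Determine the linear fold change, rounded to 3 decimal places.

9.318

Fold change = 2^(3.22) = 9.3179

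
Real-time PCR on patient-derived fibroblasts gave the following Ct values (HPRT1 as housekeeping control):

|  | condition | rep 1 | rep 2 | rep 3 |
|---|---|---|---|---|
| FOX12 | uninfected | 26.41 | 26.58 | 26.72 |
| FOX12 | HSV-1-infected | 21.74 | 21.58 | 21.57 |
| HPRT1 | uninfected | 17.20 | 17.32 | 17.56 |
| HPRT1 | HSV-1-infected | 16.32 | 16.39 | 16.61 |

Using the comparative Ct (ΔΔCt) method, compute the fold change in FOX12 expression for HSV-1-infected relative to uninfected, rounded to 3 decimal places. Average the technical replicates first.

16.223

Mean Ct: FOX12 uninfected 26.570; FOX12 HSV-1-infected 21.630; HPRT1 uninfected 17.360; HPRT1 HSV-1-infected 16.440
ΔCt(uninfected) = 26.570 − 17.360 = 9.210
ΔCt(HSV-1-infected) = 21.630 − 16.440 = 5.190
ΔΔCt = 5.190 − 9.210 = -4.020
Fold change = 2^(−(-4.020)) = 2^4.020 = 16.2234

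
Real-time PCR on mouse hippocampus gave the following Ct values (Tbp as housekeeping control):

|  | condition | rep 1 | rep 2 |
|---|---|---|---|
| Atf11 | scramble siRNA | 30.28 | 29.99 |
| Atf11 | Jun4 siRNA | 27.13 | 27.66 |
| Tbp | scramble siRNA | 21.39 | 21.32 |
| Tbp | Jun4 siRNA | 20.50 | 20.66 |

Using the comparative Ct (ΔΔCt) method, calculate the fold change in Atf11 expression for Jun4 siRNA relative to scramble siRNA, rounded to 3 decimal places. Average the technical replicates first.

3.904

Mean Ct: Atf11 scramble siRNA 30.135; Atf11 Jun4 siRNA 27.395; Tbp scramble siRNA 21.355; Tbp Jun4 siRNA 20.580
ΔCt(scramble siRNA) = 30.135 − 21.355 = 8.780
ΔCt(Jun4 siRNA) = 27.395 − 20.580 = 6.815
ΔΔCt = 6.815 − 8.780 = -1.965
Fold change = 2^(−(-1.965)) = 2^1.965 = 3.9041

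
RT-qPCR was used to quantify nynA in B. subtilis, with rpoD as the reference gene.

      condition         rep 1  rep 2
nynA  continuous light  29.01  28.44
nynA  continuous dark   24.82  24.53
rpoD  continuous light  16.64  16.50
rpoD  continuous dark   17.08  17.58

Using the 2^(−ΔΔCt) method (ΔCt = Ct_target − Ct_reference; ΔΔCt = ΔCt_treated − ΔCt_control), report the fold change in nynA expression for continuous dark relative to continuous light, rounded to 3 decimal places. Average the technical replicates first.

Mean Ct: nynA continuous light 28.725; nynA continuous dark 24.675; rpoD continuous light 16.570; rpoD continuous dark 17.330
ΔCt(continuous light) = 28.725 − 16.570 = 12.155
ΔCt(continuous dark) = 24.675 − 17.330 = 7.345
ΔΔCt = 7.345 − 12.155 = -4.810
Fold change = 2^(−(-4.810)) = 2^4.810 = 28.0514

28.051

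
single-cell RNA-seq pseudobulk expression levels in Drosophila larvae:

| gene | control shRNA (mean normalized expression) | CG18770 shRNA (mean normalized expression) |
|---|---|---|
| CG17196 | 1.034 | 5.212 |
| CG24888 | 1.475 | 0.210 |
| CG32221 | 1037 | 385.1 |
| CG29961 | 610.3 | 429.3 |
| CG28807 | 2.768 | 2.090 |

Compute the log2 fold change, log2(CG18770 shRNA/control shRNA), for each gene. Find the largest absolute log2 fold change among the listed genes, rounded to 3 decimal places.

2.812

log2(5.212/1.034) = 2.334  (CG17196)
log2(0.210/1.475) = -2.812  (CG24888)
log2(385.1/1037) = -1.429  (CG32221)
log2(429.3/610.3) = -0.508  (CG29961)
log2(2.090/2.768) = -0.405  (CG28807)
The largest magnitude belongs to CG24888.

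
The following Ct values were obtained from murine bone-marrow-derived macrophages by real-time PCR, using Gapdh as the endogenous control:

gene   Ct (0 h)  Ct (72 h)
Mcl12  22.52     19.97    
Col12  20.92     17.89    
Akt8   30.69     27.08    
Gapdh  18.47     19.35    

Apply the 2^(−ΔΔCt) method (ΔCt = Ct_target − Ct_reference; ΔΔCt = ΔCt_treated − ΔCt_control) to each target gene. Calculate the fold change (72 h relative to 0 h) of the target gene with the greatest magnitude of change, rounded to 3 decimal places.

Mcl12: ΔΔCt = (19.97−19.35) − (22.52−18.47) = 0.62 − 4.05 = -3.43; fold change = 2^3.43 = 10.778
Col12: ΔΔCt = (17.89−19.35) − (20.92−18.47) = -1.46 − 2.45 = -3.91; fold change = 2^3.91 = 15.032
Akt8: ΔΔCt = (27.08−19.35) − (30.69−18.47) = 7.73 − 12.22 = -4.49; fold change = 2^4.49 = 22.471
Akt8 has the largest |ΔΔCt| = 4.49.

22.471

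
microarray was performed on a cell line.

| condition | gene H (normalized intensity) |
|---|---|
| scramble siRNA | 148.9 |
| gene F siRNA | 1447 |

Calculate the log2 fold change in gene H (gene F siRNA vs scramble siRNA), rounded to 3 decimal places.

Fold change = 1447 / 148.9 = 9.7179
log2(9.7179) = 3.2806

3.281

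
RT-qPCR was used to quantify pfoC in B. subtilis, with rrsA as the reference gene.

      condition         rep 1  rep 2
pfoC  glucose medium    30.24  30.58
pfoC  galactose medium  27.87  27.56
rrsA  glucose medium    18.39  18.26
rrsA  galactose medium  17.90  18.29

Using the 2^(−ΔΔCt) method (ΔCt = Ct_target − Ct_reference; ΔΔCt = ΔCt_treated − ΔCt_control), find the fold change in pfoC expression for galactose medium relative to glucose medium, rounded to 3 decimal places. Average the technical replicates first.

5.521

Mean Ct: pfoC glucose medium 30.410; pfoC galactose medium 27.715; rrsA glucose medium 18.325; rrsA galactose medium 18.095
ΔCt(glucose medium) = 30.410 − 18.325 = 12.085
ΔCt(galactose medium) = 27.715 − 18.095 = 9.620
ΔΔCt = 9.620 − 12.085 = -2.465
Fold change = 2^(−(-2.465)) = 2^2.465 = 5.5213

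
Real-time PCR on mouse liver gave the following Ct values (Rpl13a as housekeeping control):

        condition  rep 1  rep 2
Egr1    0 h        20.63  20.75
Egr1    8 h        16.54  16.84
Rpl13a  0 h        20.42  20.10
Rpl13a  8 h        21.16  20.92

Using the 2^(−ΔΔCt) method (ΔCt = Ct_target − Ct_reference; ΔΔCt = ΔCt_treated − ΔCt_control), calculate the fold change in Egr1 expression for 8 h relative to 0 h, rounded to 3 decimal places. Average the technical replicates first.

27.474

Mean Ct: Egr1 0 h 20.690; Egr1 8 h 16.690; Rpl13a 0 h 20.260; Rpl13a 8 h 21.040
ΔCt(0 h) = 20.690 − 20.260 = 0.430
ΔCt(8 h) = 16.690 − 21.040 = -4.350
ΔΔCt = -4.350 − 0.430 = -4.780
Fold change = 2^(−(-4.780)) = 2^4.780 = 27.4741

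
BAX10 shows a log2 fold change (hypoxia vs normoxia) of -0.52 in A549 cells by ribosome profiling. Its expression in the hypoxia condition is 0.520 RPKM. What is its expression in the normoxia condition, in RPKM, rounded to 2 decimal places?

0.75

Fold change = 2^(-0.52) = 0.6974
normoxia expression = 0.520 / 0.6974 = 0.75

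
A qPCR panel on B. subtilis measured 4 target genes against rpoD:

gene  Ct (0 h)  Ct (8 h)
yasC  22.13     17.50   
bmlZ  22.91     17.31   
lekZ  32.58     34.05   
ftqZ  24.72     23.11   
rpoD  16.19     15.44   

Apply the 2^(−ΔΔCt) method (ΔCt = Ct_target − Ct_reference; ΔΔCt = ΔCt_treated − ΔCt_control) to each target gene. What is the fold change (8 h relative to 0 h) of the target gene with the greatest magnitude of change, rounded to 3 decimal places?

28.840

yasC: ΔΔCt = (17.50−15.44) − (22.13−16.19) = 2.06 − 5.94 = -3.88; fold change = 2^3.88 = 14.723
bmlZ: ΔΔCt = (17.31−15.44) − (22.91−16.19) = 1.87 − 6.72 = -4.85; fold change = 2^4.85 = 28.840
lekZ: ΔΔCt = (34.05−15.44) − (32.58−16.19) = 18.61 − 16.39 = 2.22; fold change = 2^-2.22 = 0.215
ftqZ: ΔΔCt = (23.11−15.44) − (24.72−16.19) = 7.67 − 8.53 = -0.86; fold change = 2^0.86 = 1.815
bmlZ has the largest |ΔΔCt| = 4.85.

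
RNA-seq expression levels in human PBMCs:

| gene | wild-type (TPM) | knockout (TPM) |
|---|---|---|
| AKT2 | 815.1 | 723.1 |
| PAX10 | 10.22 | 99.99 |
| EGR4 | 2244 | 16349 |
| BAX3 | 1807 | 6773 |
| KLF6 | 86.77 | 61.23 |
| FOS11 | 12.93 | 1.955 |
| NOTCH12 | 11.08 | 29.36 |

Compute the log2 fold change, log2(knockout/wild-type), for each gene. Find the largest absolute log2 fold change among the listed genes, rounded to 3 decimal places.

log2(723.1/815.1) = -0.173  (AKT2)
log2(99.99/10.22) = 3.290  (PAX10)
log2(16349/2244) = 2.865  (EGR4)
log2(6773/1807) = 1.906  (BAX3)
log2(61.23/86.77) = -0.503  (KLF6)
log2(1.955/12.93) = -2.725  (FOS11)
log2(29.36/11.08) = 1.406  (NOTCH12)
The largest magnitude belongs to PAX10.

3.290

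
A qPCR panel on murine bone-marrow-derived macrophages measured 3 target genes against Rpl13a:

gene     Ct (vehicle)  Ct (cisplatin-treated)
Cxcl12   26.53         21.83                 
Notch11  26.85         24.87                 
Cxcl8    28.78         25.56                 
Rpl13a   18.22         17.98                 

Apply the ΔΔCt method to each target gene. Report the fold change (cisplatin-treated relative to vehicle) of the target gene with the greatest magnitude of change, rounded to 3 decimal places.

22.009

Cxcl12: ΔΔCt = (21.83−17.98) − (26.53−18.22) = 3.85 − 8.31 = -4.46; fold change = 2^4.46 = 22.009
Notch11: ΔΔCt = (24.87−17.98) − (26.85−18.22) = 6.89 − 8.63 = -1.74; fold change = 2^1.74 = 3.340
Cxcl8: ΔΔCt = (25.56−17.98) − (28.78−18.22) = 7.58 − 10.56 = -2.98; fold change = 2^2.98 = 7.890
Cxcl12 has the largest |ΔΔCt| = 4.46.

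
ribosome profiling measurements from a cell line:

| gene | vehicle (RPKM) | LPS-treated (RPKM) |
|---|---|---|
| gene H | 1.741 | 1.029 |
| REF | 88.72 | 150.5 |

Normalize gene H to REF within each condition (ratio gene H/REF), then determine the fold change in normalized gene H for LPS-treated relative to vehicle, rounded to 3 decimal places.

0.348

gene H/REF (vehicle) = 1.741 / 88.72 = 0.019624
gene H/REF (LPS-treated) = 1.029 / 150.5 = 0.0068372
Fold change = 0.0068372 / 0.019624 = 0.3484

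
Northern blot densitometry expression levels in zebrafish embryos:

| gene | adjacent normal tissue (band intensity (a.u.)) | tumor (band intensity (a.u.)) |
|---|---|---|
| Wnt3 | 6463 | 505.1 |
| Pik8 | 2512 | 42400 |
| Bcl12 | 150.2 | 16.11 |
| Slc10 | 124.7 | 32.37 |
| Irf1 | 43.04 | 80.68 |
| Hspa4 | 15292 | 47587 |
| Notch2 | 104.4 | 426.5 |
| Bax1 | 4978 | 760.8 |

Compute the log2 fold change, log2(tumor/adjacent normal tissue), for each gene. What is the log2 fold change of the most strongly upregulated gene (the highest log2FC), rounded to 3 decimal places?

log2(505.1/6463) = -3.678  (Wnt3)
log2(42400/2512) = 4.077  (Pik8)
log2(16.11/150.2) = -3.221  (Bcl12)
log2(32.37/124.7) = -1.946  (Slc10)
log2(80.68/43.04) = 0.907  (Irf1)
log2(47587/15292) = 1.638  (Hspa4)
log2(426.5/104.4) = 2.030  (Notch2)
log2(760.8/4978) = -2.710  (Bax1)
Pik8 is most strongly upregulated.

4.077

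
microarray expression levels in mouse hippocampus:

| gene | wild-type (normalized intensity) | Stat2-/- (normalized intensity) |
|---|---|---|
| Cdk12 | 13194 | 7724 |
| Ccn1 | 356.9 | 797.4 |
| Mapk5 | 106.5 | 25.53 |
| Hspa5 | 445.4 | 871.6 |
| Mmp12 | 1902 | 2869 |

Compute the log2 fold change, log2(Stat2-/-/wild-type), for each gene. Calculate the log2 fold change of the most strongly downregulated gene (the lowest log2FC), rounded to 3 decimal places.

log2(7724/13194) = -0.772  (Cdk12)
log2(797.4/356.9) = 1.160  (Ccn1)
log2(25.53/106.5) = -2.061  (Mapk5)
log2(871.6/445.4) = 0.969  (Hspa5)
log2(2869/1902) = 0.593  (Mmp12)
Mapk5 is most strongly downregulated.

-2.061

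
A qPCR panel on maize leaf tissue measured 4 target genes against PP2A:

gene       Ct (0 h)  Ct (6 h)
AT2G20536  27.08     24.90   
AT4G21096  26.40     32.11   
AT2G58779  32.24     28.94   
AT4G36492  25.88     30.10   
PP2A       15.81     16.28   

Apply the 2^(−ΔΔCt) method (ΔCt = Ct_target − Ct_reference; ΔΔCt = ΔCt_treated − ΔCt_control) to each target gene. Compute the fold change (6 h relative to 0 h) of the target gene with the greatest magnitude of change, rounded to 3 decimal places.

AT2G20536: ΔΔCt = (24.90−16.28) − (27.08−15.81) = 8.62 − 11.27 = -2.65; fold change = 2^2.65 = 6.277
AT4G21096: ΔΔCt = (32.11−16.28) − (26.40−15.81) = 15.83 − 10.59 = 5.24; fold change = 2^-5.24 = 0.026
AT2G58779: ΔΔCt = (28.94−16.28) − (32.24−15.81) = 12.66 − 16.43 = -3.77; fold change = 2^3.77 = 13.642
AT4G36492: ΔΔCt = (30.10−16.28) − (25.88−15.81) = 13.82 − 10.07 = 3.75; fold change = 2^-3.75 = 0.074
AT4G21096 has the largest |ΔΔCt| = 5.24.

0.026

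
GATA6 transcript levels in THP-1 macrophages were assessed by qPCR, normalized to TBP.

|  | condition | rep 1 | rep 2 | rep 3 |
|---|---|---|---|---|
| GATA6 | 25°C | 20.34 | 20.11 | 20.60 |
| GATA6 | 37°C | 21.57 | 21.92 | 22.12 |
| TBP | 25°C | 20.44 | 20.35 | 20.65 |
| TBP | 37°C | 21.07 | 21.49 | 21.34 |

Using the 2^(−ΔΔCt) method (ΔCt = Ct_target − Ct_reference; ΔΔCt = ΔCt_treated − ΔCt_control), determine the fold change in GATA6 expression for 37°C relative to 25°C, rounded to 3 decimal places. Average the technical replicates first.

0.616

Mean Ct: GATA6 25°C 20.350; GATA6 37°C 21.870; TBP 25°C 20.480; TBP 37°C 21.300
ΔCt(25°C) = 20.350 − 20.480 = -0.130
ΔCt(37°C) = 21.870 − 21.300 = 0.570
ΔΔCt = 0.570 − (-0.130) = 0.700
Fold change = 2^(−0.700) = 0.6156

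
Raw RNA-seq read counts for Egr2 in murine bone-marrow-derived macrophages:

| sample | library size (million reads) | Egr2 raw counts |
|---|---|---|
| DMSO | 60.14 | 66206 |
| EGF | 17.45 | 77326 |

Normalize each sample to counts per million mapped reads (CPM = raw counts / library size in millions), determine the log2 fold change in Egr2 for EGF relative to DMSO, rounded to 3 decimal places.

CPM(DMSO) = 66206 / 60.14 = 1100.8646
CPM(EGF) = 77326 / 17.45 = 4431.2894
Fold change = 4431.2894 / 1100.8646 = 4.02528
log2(4.02528) = 2.0091

2.009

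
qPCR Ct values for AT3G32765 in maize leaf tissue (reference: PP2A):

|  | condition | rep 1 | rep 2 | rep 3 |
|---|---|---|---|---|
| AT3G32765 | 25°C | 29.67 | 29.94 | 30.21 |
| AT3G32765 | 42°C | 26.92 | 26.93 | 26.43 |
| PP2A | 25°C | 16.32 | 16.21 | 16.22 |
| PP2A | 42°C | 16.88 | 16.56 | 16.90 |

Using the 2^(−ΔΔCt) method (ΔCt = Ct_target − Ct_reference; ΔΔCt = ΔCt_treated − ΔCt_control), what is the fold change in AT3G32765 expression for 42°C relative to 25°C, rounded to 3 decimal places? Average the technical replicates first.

Mean Ct: AT3G32765 25°C 29.940; AT3G32765 42°C 26.760; PP2A 25°C 16.250; PP2A 42°C 16.780
ΔCt(25°C) = 29.940 − 16.250 = 13.690
ΔCt(42°C) = 26.760 − 16.780 = 9.980
ΔΔCt = 9.980 − 13.690 = -3.710
Fold change = 2^(−(-3.710)) = 2^3.710 = 13.0864

13.086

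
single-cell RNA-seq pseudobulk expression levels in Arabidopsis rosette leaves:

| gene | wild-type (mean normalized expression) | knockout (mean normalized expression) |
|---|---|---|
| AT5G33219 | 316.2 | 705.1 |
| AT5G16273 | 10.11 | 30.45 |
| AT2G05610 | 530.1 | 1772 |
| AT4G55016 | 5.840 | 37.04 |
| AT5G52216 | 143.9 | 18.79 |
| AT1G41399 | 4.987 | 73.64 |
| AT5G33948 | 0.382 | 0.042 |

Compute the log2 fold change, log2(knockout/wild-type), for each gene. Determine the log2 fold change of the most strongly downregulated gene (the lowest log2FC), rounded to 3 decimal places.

-3.185

log2(705.1/316.2) = 1.157  (AT5G33219)
log2(30.45/10.11) = 1.591  (AT5G16273)
log2(1772/530.1) = 1.741  (AT2G05610)
log2(37.04/5.840) = 2.665  (AT4G55016)
log2(18.79/143.9) = -2.937  (AT5G52216)
log2(73.64/4.987) = 3.884  (AT1G41399)
log2(0.042/0.382) = -3.185  (AT5G33948)
AT5G33948 is most strongly downregulated.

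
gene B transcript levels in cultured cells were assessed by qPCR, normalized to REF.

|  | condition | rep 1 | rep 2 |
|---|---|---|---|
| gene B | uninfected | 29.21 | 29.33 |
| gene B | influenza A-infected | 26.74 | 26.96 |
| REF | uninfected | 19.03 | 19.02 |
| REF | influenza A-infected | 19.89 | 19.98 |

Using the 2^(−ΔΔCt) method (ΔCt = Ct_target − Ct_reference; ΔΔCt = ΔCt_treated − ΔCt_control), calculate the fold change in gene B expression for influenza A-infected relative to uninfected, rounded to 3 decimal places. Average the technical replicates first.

10.056

Mean Ct: gene B uninfected 29.270; gene B influenza A-infected 26.850; REF uninfected 19.025; REF influenza A-infected 19.935
ΔCt(uninfected) = 29.270 − 19.025 = 10.245
ΔCt(influenza A-infected) = 26.850 − 19.935 = 6.915
ΔΔCt = 6.915 − 10.245 = -3.330
Fold change = 2^(−(-3.330)) = 2^3.330 = 10.0561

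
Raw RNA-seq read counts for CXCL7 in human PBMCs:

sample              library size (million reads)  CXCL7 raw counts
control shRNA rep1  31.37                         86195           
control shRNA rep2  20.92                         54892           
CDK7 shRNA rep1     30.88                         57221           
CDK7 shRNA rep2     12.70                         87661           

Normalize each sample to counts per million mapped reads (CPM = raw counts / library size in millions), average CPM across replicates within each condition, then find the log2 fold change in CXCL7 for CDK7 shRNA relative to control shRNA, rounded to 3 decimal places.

0.705

CPM(control shRNA rep1) = 86195 / 31.37 = 2747.6889
CPM(control shRNA rep2) = 54892 / 20.92 = 2623.9006
CPM(CDK7 shRNA rep1) = 57221 / 30.88 = 1853.0117
CPM(CDK7 shRNA rep2) = 87661 / 12.70 = 6902.4409
mean CPM(control shRNA) = 2685.7947; mean CPM(CDK7 shRNA) = 4377.7263
Fold change = 4377.7263 / 2685.7947 = 1.62996
log2(1.62996) = 0.7048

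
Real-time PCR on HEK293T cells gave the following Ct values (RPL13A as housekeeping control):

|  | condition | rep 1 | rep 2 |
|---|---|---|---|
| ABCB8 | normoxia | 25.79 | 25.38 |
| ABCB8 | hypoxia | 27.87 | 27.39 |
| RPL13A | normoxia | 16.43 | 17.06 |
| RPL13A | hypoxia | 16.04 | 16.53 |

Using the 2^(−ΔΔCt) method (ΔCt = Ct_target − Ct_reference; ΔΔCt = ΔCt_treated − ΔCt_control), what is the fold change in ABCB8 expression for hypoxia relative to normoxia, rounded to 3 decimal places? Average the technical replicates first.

Mean Ct: ABCB8 normoxia 25.585; ABCB8 hypoxia 27.630; RPL13A normoxia 16.745; RPL13A hypoxia 16.285
ΔCt(normoxia) = 25.585 − 16.745 = 8.840
ΔCt(hypoxia) = 27.630 − 16.285 = 11.345
ΔΔCt = 11.345 − 8.840 = 2.505
Fold change = 2^(−2.505) = 0.1762

0.176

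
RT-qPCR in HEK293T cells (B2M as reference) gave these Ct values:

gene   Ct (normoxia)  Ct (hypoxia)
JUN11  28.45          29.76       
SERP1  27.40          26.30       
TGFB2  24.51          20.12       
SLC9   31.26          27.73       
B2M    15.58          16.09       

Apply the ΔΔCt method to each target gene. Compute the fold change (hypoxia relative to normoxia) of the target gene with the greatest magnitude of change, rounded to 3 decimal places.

29.857

JUN11: ΔΔCt = (29.76−16.09) − (28.45−15.58) = 13.67 − 12.87 = 0.80; fold change = 2^-0.80 = 0.574
SERP1: ΔΔCt = (26.30−16.09) − (27.40−15.58) = 10.21 − 11.82 = -1.61; fold change = 2^1.61 = 3.053
TGFB2: ΔΔCt = (20.12−16.09) − (24.51−15.58) = 4.03 − 8.93 = -4.90; fold change = 2^4.90 = 29.857
SLC9: ΔΔCt = (27.73−16.09) − (31.26−15.58) = 11.64 − 15.68 = -4.04; fold change = 2^4.04 = 16.450
TGFB2 has the largest |ΔΔCt| = 4.90.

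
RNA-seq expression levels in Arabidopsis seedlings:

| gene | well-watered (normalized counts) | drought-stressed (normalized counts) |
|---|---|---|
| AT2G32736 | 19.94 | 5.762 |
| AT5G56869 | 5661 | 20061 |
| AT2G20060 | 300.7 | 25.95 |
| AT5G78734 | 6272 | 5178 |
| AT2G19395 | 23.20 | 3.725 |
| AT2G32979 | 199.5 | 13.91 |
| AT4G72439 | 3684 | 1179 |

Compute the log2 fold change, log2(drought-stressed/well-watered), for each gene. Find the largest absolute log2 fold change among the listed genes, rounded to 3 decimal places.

log2(5.762/19.94) = -1.791  (AT2G32736)
log2(20061/5661) = 1.825  (AT5G56869)
log2(25.95/300.7) = -3.535  (AT2G20060)
log2(5178/6272) = -0.277  (AT5G78734)
log2(3.725/23.20) = -2.639  (AT2G19395)
log2(13.91/199.5) = -3.842  (AT2G32979)
log2(1179/3684) = -1.644  (AT4G72439)
The largest magnitude belongs to AT2G32979.

3.842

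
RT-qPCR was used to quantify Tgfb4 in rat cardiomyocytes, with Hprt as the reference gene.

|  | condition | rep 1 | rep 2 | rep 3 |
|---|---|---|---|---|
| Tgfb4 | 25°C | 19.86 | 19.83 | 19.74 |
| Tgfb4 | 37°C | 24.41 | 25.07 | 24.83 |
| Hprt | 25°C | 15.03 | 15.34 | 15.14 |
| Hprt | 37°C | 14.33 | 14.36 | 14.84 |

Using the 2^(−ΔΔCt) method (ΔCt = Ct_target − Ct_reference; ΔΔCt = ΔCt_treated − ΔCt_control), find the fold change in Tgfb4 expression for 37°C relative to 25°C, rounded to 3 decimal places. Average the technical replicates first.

0.020

Mean Ct: Tgfb4 25°C 19.810; Tgfb4 37°C 24.770; Hprt 25°C 15.170; Hprt 37°C 14.510
ΔCt(25°C) = 19.810 − 15.170 = 4.640
ΔCt(37°C) = 24.770 − 14.510 = 10.260
ΔΔCt = 10.260 − 4.640 = 5.620
Fold change = 2^(−5.620) = 0.0203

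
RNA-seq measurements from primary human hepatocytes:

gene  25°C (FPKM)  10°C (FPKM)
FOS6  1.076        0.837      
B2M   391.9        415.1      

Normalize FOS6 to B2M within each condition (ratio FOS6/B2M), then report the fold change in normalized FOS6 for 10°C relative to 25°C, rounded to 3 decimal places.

FOS6/B2M (25°C) = 1.076 / 391.9 = 0.0027456
FOS6/B2M (10°C) = 0.837 / 415.1 = 0.0020164
Fold change = 0.0020164 / 0.0027456 = 0.7344

0.734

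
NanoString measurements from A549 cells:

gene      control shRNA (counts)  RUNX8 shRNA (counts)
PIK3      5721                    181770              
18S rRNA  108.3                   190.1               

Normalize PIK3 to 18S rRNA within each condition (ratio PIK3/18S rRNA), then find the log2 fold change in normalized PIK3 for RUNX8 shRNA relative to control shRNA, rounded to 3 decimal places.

PIK3/18S rRNA (control shRNA) = 5721 / 108.3 = 52.825
PIK3/18S rRNA (RUNX8 shRNA) = 181770 / 190.1 = 956.18
Fold change = 956.18 / 52.825 = 18.1008
log2(18.1008) = 4.1780

4.178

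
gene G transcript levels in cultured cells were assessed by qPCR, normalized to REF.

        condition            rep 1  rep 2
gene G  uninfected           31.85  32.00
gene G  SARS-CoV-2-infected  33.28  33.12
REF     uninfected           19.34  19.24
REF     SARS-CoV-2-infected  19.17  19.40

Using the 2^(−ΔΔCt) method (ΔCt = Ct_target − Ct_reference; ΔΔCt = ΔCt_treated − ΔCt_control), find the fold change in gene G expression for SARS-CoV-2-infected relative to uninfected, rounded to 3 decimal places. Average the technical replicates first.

Mean Ct: gene G uninfected 31.925; gene G SARS-CoV-2-infected 33.200; REF uninfected 19.290; REF SARS-CoV-2-infected 19.285
ΔCt(uninfected) = 31.925 − 19.290 = 12.635
ΔCt(SARS-CoV-2-infected) = 33.200 − 19.285 = 13.915
ΔΔCt = 13.915 − 12.635 = 1.280
Fold change = 2^(−1.280) = 0.4118

0.412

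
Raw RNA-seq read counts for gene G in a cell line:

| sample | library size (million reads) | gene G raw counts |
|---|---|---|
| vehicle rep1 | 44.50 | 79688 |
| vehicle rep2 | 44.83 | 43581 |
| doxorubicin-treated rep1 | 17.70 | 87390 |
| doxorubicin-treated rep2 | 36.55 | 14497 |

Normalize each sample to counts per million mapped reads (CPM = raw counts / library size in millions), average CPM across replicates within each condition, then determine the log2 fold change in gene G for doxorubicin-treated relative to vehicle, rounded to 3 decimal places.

0.949

CPM(vehicle rep1) = 79688 / 44.50 = 1790.7416
CPM(vehicle rep2) = 43581 / 44.83 = 972.1392
CPM(doxorubicin-treated rep1) = 87390 / 17.70 = 4937.2881
CPM(doxorubicin-treated rep2) = 14497 / 36.55 = 396.6347
mean CPM(vehicle) = 1381.4404; mean CPM(doxorubicin-treated) = 2666.9614
Fold change = 2666.9614 / 1381.4404 = 1.93057
log2(1.93057) = 0.9490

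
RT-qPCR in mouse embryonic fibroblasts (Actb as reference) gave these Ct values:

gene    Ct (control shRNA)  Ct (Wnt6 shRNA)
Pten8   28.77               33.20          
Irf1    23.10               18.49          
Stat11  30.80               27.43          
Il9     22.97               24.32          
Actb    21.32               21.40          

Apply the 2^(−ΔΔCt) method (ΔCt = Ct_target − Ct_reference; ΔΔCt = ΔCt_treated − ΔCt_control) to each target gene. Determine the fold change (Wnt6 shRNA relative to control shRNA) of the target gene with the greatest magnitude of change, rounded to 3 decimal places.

25.813

Pten8: ΔΔCt = (33.20−21.40) − (28.77−21.32) = 11.80 − 7.45 = 4.35; fold change = 2^-4.35 = 0.049
Irf1: ΔΔCt = (18.49−21.40) − (23.10−21.32) = -2.91 − 1.78 = -4.69; fold change = 2^4.69 = 25.813
Stat11: ΔΔCt = (27.43−21.40) − (30.80−21.32) = 6.03 − 9.48 = -3.45; fold change = 2^3.45 = 10.928
Il9: ΔΔCt = (24.32−21.40) − (22.97−21.32) = 2.92 − 1.65 = 1.27; fold change = 2^-1.27 = 0.415
Irf1 has the largest |ΔΔCt| = 4.69.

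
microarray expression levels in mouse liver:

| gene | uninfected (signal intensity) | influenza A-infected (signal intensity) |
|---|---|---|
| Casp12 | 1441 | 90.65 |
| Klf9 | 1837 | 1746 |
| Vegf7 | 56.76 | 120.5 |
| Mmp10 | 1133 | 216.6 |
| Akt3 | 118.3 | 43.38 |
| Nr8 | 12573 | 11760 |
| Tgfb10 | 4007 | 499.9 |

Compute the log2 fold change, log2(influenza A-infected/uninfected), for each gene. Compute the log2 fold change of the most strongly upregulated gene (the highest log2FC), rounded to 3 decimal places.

1.086

log2(90.65/1441) = -3.991  (Casp12)
log2(1746/1837) = -0.073  (Klf9)
log2(120.5/56.76) = 1.086  (Vegf7)
log2(216.6/1133) = -2.387  (Mmp10)
log2(43.38/118.3) = -1.447  (Akt3)
log2(11760/12573) = -0.096  (Nr8)
log2(499.9/4007) = -3.003  (Tgfb10)
Vegf7 is most strongly upregulated.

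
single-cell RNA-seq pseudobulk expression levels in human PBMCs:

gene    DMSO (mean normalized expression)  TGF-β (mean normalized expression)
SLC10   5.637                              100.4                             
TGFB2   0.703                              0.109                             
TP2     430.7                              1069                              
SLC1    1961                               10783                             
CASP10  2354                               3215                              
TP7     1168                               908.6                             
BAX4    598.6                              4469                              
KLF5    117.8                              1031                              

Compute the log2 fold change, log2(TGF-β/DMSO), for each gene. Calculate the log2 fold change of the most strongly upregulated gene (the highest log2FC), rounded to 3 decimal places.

4.155

log2(100.4/5.637) = 4.155  (SLC10)
log2(0.109/0.703) = -2.689  (TGFB2)
log2(1069/430.7) = 1.312  (TP2)
log2(10783/1961) = 2.459  (SLC1)
log2(3215/2354) = 0.450  (CASP10)
log2(908.6/1168) = -0.362  (TP7)
log2(4469/598.6) = 2.900  (BAX4)
log2(1031/117.8) = 3.130  (KLF5)
SLC10 is most strongly upregulated.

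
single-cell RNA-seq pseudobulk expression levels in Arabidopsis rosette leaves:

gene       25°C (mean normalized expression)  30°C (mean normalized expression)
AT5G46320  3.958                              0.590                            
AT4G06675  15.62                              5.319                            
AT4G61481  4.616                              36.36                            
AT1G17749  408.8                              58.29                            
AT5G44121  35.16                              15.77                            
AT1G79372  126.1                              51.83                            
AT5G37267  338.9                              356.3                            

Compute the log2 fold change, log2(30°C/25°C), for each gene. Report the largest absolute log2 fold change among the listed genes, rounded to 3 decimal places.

log2(0.590/3.958) = -2.746  (AT5G46320)
log2(5.319/15.62) = -1.554  (AT4G06675)
log2(36.36/4.616) = 2.978  (AT4G61481)
log2(58.29/408.8) = -2.810  (AT1G17749)
log2(15.77/35.16) = -1.157  (AT5G44121)
log2(51.83/126.1) = -1.283  (AT1G79372)
log2(356.3/338.9) = 0.072  (AT5G37267)
The largest magnitude belongs to AT4G61481.

2.978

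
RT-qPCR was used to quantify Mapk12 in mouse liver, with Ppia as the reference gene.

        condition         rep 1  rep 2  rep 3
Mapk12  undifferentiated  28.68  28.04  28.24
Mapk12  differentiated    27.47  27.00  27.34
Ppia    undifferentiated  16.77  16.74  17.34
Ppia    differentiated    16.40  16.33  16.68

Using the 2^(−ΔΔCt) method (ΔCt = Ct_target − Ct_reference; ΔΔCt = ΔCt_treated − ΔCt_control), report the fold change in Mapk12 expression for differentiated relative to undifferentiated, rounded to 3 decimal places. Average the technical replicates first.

1.485

Mean Ct: Mapk12 undifferentiated 28.320; Mapk12 differentiated 27.270; Ppia undifferentiated 16.950; Ppia differentiated 16.470
ΔCt(undifferentiated) = 28.320 − 16.950 = 11.370
ΔCt(differentiated) = 27.270 − 16.470 = 10.800
ΔΔCt = 10.800 − 11.370 = -0.570
Fold change = 2^(−(-0.570)) = 2^0.570 = 1.4845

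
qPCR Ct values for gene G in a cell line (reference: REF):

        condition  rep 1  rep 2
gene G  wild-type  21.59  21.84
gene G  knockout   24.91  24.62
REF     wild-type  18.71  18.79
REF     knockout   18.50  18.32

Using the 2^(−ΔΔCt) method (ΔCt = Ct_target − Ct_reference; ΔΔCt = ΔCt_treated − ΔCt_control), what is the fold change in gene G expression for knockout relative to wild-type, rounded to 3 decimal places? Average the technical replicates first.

0.095

Mean Ct: gene G wild-type 21.715; gene G knockout 24.765; REF wild-type 18.750; REF knockout 18.410
ΔCt(wild-type) = 21.715 − 18.750 = 2.965
ΔCt(knockout) = 24.765 − 18.410 = 6.355
ΔΔCt = 6.355 − 2.965 = 3.390
Fold change = 2^(−3.390) = 0.0954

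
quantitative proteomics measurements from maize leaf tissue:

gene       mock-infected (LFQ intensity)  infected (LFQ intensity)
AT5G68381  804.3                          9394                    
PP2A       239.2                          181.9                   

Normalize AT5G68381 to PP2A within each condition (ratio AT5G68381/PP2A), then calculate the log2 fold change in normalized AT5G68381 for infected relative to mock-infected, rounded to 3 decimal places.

3.941

AT5G68381/PP2A (mock-infected) = 804.3 / 239.2 = 3.3625
AT5G68381/PP2A (infected) = 9394 / 181.9 = 51.644
Fold change = 51.644 / 3.3625 = 15.3589
log2(15.3589) = 3.9410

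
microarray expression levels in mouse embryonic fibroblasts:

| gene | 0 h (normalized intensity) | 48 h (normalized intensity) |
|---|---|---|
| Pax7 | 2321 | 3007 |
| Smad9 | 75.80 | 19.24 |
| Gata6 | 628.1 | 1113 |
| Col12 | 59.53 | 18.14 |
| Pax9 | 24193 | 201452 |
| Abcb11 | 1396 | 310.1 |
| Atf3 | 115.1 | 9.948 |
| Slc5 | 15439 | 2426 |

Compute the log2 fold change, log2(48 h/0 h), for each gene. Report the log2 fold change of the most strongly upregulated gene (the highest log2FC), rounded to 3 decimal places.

3.058

log2(3007/2321) = 0.374  (Pax7)
log2(19.24/75.80) = -1.978  (Smad9)
log2(1113/628.1) = 0.825  (Gata6)
log2(18.14/59.53) = -1.714  (Col12)
log2(201452/24193) = 3.058  (Pax9)
log2(310.1/1396) = -2.170  (Abcb11)
log2(9.948/115.1) = -3.532  (Atf3)
log2(2426/15439) = -2.670  (Slc5)
Pax9 is most strongly upregulated.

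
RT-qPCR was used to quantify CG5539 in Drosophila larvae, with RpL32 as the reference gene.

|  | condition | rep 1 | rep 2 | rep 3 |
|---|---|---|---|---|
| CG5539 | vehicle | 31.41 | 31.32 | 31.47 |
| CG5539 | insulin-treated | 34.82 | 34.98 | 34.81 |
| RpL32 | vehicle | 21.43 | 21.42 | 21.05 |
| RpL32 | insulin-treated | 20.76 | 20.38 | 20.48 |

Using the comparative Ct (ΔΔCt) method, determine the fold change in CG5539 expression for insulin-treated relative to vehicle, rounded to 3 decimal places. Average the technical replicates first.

0.053

Mean Ct: CG5539 vehicle 31.400; CG5539 insulin-treated 34.870; RpL32 vehicle 21.300; RpL32 insulin-treated 20.540
ΔCt(vehicle) = 31.400 − 21.300 = 10.100
ΔCt(insulin-treated) = 34.870 − 20.540 = 14.330
ΔΔCt = 14.330 − 10.100 = 4.230
Fold change = 2^(−4.230) = 0.0533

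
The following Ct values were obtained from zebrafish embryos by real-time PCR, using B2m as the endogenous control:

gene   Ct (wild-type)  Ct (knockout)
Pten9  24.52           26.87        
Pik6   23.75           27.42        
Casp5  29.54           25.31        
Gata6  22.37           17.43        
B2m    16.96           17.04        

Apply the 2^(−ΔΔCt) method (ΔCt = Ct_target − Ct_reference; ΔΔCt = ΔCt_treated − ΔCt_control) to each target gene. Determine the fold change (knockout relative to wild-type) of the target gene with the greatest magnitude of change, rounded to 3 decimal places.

32.447

Pten9: ΔΔCt = (26.87−17.04) − (24.52−16.96) = 9.83 − 7.56 = 2.27; fold change = 2^-2.27 = 0.207
Pik6: ΔΔCt = (27.42−17.04) − (23.75−16.96) = 10.38 − 6.79 = 3.59; fold change = 2^-3.59 = 0.083
Casp5: ΔΔCt = (25.31−17.04) − (29.54−16.96) = 8.27 − 12.58 = -4.31; fold change = 2^4.31 = 19.835
Gata6: ΔΔCt = (17.43−17.04) − (22.37−16.96) = 0.39 − 5.41 = -5.02; fold change = 2^5.02 = 32.447
Gata6 has the largest |ΔΔCt| = 5.02.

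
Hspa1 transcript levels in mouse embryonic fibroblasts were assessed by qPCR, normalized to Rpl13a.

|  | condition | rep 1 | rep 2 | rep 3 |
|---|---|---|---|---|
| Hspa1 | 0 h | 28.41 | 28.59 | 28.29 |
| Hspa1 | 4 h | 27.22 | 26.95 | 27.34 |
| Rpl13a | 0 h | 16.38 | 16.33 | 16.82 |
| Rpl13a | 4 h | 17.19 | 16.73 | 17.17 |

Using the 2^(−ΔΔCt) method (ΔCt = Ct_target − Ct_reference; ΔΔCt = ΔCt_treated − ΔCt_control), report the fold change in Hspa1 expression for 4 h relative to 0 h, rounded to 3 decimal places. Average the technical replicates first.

3.434

Mean Ct: Hspa1 0 h 28.430; Hspa1 4 h 27.170; Rpl13a 0 h 16.510; Rpl13a 4 h 17.030
ΔCt(0 h) = 28.430 − 16.510 = 11.920
ΔCt(4 h) = 27.170 − 17.030 = 10.140
ΔΔCt = 10.140 − 11.920 = -1.780
Fold change = 2^(−(-1.780)) = 2^1.780 = 3.4343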